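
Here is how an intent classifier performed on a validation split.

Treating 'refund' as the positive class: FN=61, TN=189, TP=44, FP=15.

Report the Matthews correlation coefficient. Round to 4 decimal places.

0.4164

MCC = (TP·TN − FP·FN) / √((TP+FP)(TP+FN)(TN+FP)(TN+FN))
Numerator = 44·189 − 15·61 = 7401
Denominator = √(59·105·204·250) = √315945000 = 17774.8418
MCC = 7401 / 17774.8418 = 0.4164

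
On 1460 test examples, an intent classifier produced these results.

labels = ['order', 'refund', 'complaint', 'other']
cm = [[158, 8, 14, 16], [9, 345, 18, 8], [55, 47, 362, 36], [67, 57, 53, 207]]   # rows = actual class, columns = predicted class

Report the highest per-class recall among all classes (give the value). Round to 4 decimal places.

Per-class recall (TP/(TP+FN)):
  order: TP=158, FN=8+14+16=38 → 158/196 = 0.80612
  refund: TP=345, FN=9+18+8=35 → 345/380 = 0.90789
  complaint: TP=362, FN=55+47+36=138 → 362/500 = 0.72400
  other: TP=207, FN=67+57+53=177 → 207/384 = 0.53906
Highest is class 'refund' with recall = 0.9079.

0.9079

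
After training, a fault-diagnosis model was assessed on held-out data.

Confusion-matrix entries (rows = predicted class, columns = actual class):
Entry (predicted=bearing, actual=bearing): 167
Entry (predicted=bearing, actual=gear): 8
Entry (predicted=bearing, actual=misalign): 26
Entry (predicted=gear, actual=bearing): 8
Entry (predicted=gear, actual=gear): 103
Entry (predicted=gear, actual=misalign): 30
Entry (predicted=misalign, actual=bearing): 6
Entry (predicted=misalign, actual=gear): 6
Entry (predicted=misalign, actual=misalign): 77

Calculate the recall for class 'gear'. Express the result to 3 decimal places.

0.880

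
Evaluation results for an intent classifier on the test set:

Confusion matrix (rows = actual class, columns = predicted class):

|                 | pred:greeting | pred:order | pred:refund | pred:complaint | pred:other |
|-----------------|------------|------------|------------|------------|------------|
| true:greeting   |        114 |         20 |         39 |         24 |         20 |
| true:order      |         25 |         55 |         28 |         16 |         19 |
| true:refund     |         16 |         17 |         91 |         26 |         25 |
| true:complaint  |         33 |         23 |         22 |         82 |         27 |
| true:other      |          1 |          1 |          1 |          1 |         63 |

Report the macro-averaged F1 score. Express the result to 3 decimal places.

0.511

Per-class F1 score (2·TP/(2·TP+FP+FN)):
  greeting: TP=114, FP=25+16+33+1=75, FN=20+39+24+20=103 → 228/406 = 0.5616
  order: TP=55, FP=20+17+23+1=61, FN=25+28+16+19=88 → 110/259 = 0.4247
  refund: TP=91, FP=39+28+22+1=90, FN=16+17+26+25=84 → 182/356 = 0.5112
  complaint: TP=82, FP=24+16+26+1=67, FN=33+23+22+27=105 → 164/336 = 0.4881
  other: TP=63, FP=20+19+25+27=91, FN=1+1+1+1=4 → 126/221 = 0.5701
Macro-F1 score = mean = (0.5616 + 0.4247 + 0.5112 + 0.4881 + 0.5701) / 5 = 0.511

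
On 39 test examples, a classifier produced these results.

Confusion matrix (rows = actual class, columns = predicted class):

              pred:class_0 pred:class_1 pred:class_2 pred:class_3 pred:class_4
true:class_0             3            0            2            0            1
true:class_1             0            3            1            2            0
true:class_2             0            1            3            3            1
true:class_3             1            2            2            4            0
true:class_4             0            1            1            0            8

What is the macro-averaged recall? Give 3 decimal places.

0.524

Per-class recall (TP/(TP+FN)):
  class_0: TP=3, FN=0+2+0+1=3 → 3/6 = 0.5000
  class_1: TP=3, FN=0+1+2+0=3 → 3/6 = 0.5000
  class_2: TP=3, FN=0+1+3+1=5 → 3/8 = 0.3750
  class_3: TP=4, FN=1+2+2+0=5 → 4/9 = 0.4444
  class_4: TP=8, FN=0+1+1+0=2 → 8/10 = 0.8000
Macro-recall = mean = (0.5000 + 0.5000 + 0.3750 + 0.4444 + 0.8000) / 5 = 0.524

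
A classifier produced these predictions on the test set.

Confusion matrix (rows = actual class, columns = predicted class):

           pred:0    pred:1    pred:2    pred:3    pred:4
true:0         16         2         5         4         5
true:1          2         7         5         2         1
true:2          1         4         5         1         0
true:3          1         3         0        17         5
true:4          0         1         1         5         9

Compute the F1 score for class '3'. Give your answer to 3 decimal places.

0.618

F1 score = 2·TP/(2·TP+FP+FN).
3: TP=17, FP=4+2+1+5=12, FN=1+3+0+5=9 → 34/55 = 0.6182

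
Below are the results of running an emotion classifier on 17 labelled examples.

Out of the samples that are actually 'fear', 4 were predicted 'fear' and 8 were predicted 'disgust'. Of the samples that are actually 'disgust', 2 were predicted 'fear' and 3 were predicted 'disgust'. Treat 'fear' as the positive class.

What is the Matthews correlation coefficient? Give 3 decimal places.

MCC = (TP·TN − FP·FN) / √((TP+FP)(TP+FN)(TN+FP)(TN+FN))
Numerator = 4·3 − 2·8 = -4
Denominator = √(6·12·5·11) = √3960 = 62.9285
MCC = -4 / 62.9285 = -0.064

-0.064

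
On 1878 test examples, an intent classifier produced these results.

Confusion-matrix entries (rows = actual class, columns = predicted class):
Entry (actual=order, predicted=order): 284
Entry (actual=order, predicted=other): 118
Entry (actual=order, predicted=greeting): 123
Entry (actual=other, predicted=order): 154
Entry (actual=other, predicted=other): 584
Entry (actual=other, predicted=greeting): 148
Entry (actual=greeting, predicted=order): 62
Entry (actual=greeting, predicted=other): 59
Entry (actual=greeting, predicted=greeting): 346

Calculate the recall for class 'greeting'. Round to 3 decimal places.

Take TP from the diagonal, FP from the rest of the 'greeting' prediction marginal, FN from the rest of the 'greeting' actual marginal.
recall = TP/(TP+FN).
greeting: TP=346, FN=62+59=121 → 346/467 = 0.7409

0.741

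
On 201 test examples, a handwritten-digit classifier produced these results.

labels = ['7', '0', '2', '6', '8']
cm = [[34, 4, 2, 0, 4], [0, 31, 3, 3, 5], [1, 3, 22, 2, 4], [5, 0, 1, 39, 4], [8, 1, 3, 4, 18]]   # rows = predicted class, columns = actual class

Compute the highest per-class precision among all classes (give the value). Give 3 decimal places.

Per-class precision (TP/(TP+FP)):
  7: TP=34, FP=4+2+0+4=10 → 34/44 = 0.7727
  0: TP=31, FP=0+3+3+5=11 → 31/42 = 0.7381
  2: TP=22, FP=1+3+2+4=10 → 22/32 = 0.6875
  6: TP=39, FP=5+0+1+4=10 → 39/49 = 0.7959
  8: TP=18, FP=8+1+3+4=16 → 18/34 = 0.5294
Highest is class '6' with precision = 0.796.

0.796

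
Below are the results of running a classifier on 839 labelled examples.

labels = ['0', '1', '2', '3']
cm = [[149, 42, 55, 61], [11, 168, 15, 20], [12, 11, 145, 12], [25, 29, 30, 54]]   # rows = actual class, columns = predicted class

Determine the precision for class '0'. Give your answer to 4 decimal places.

0.7563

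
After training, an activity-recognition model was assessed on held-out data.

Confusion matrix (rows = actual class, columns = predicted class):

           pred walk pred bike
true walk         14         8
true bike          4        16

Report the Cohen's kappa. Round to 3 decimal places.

0.432

Observed agreement pₒ = trace/N = 30/42 = 0.7143
Expected agreement pₑ = Σ (rowᵢ·colᵢ)/N² = (22·18 + 20·24)/42² = 0.4966
κ = (pₒ − pₑ)/(1 − pₑ) = (0.7143 − 0.4966)/(1 − 0.4966) = 0.432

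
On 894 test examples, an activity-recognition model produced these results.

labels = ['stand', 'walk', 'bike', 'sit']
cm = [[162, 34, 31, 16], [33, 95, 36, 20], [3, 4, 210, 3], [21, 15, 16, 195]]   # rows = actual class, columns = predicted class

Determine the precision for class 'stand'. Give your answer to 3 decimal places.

0.740

precision = TP/(TP+FP).
stand: TP=162, FP=33+3+21=57 → 162/219 = 0.7397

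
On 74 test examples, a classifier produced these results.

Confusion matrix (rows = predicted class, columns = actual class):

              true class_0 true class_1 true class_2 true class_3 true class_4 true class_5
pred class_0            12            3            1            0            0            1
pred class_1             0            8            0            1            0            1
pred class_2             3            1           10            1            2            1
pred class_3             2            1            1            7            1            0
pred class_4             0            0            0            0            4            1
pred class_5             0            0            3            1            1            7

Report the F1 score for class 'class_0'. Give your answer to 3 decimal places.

0.706

F1 score = 2·TP/(2·TP+FP+FN).
class_0: TP=12, FP=3+1+0+0+1=5, FN=0+3+2+0+0=5 → 24/34 = 0.7059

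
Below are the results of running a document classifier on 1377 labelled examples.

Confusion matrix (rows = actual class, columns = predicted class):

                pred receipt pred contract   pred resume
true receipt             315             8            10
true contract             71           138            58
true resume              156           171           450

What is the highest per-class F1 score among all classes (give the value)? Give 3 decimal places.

Per-class F1 score (2·TP/(2·TP+FP+FN)):
  receipt: TP=315, FP=71+156=227, FN=8+10=18 → 630/875 = 0.7200
  contract: TP=138, FP=8+171=179, FN=71+58=129 → 276/584 = 0.4726
  resume: TP=450, FP=10+58=68, FN=156+171=327 → 900/1295 = 0.6950
Highest is class 'receipt' with F1 score = 0.720.

0.720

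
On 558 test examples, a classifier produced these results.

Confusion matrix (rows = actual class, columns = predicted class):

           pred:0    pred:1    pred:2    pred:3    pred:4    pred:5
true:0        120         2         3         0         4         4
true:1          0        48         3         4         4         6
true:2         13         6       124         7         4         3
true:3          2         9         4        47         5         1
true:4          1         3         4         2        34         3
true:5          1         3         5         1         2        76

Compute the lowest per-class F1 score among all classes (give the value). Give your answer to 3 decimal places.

0.680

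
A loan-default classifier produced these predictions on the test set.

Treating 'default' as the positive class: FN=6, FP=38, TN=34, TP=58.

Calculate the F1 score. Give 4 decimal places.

Precision = TP/(TP+FP) = 58/96 = 0.6042
Recall = TP/(TP+FN) = 58/64 = 0.9063
F1 = 2·TP/(2·TP+FP+FN) = 116/160 = 0.7250

0.7250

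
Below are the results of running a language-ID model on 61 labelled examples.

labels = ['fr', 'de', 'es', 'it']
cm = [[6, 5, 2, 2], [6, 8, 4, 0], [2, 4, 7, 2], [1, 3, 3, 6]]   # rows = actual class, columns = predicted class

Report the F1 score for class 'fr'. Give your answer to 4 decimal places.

0.4000

Treat 'fr' as positive and all other classes as negative.
F1 score = 2·TP/(2·TP+FP+FN).
fr: TP=6, FP=6+2+1=9, FN=5+2+2=9 → 12/30 = 0.40000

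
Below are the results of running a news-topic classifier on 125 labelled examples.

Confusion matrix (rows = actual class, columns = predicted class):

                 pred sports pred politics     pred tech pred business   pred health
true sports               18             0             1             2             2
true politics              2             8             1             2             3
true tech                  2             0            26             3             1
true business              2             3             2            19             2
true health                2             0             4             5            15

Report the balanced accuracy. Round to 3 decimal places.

0.670

Balanced accuracy = mean of per-class recall.
  sports: recall = 18/23 = 0.7826
  politics: recall = 8/16 = 0.5000
  tech: recall = 26/32 = 0.8125
  business: recall = 19/28 = 0.6786
  health: recall = 15/26 = 0.5769
Mean = (0.7826 + 0.5000 + 0.8125 + 0.6786 + 0.5769) / 5 = 0.670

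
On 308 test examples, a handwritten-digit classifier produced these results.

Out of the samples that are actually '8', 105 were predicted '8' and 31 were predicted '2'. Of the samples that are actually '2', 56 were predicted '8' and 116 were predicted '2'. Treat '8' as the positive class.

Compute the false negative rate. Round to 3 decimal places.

0.228

FNR = FN/(FN+TP) = 31/(31+105) = 0.228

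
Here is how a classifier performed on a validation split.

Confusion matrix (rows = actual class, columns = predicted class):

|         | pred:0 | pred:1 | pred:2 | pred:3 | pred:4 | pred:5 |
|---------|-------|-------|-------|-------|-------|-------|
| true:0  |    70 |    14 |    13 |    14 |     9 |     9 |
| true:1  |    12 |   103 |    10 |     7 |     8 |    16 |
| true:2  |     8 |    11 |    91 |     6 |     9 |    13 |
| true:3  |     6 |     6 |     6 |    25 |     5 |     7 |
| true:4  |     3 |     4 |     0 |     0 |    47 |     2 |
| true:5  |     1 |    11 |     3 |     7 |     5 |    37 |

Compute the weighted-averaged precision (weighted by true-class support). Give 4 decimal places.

0.6412

Per-class precision (TP/(TP+FP)):
  0: TP=70, FP=12+8+6+3+1=30 → 70/100 = 0.70000
  1: TP=103, FP=14+11+6+4+11=46 → 103/149 = 0.69128
  2: TP=91, FP=13+10+6+0+3=32 → 91/123 = 0.73984
  3: TP=25, FP=14+7+6+0+7=34 → 25/59 = 0.42373
  4: TP=47, FP=9+8+9+5+5=36 → 47/83 = 0.56627
  5: TP=37, FP=9+16+13+7+2=47 → 37/84 = 0.44048
Weighted-precision = Σ (supportᵢ/N)·precisionᵢ with N=598: (129/598)·0.70000 + (156/598)·0.69128 + (138/598)·0.73984 + (55/598)·0.42373 + (56/598)·0.56627 + (64/598)·0.44048 = 0.6412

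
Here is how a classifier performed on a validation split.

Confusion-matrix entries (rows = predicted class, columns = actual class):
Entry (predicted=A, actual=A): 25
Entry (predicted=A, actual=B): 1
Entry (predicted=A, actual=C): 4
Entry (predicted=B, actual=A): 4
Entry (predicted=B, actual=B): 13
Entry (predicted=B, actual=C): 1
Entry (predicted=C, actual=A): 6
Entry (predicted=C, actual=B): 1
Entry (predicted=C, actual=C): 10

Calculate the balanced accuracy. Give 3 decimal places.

0.749

Balanced accuracy = mean of per-class recall.
  A: recall = 25/35 = 0.7143
  B: recall = 13/15 = 0.8667
  C: recall = 10/15 = 0.6667
Mean = (0.7143 + 0.8667 + 0.6667) / 3 = 0.749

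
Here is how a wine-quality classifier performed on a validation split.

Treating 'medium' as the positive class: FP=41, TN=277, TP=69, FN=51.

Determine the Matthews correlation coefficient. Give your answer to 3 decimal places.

0.459

MCC = (TP·TN − FP·FN) / √((TP+FP)(TP+FN)(TN+FP)(TN+FN))
Numerator = 69·277 − 41·51 = 17022
Denominator = √(110·120·318·328) = √1376812800 = 37105.4282
MCC = 17022 / 37105.4282 = 0.459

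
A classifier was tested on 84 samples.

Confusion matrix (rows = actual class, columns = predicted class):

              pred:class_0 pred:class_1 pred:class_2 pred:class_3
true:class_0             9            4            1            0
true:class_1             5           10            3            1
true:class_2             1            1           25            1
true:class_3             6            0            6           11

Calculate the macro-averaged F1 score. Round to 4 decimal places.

0.6268

Per-class F1 score (2·TP/(2·TP+FP+FN)):
  class_0: TP=9, FP=5+1+6=12, FN=4+1+0=5 → 18/35 = 0.51429
  class_1: TP=10, FP=4+1+0=5, FN=5+3+1=9 → 20/34 = 0.58824
  class_2: TP=25, FP=1+3+6=10, FN=1+1+1=3 → 50/63 = 0.79365
  class_3: TP=11, FP=0+1+1=2, FN=6+0+6=12 → 22/36 = 0.61111
Macro-F1 score = mean = (0.51429 + 0.58824 + 0.79365 + 0.61111) / 4 = 0.6268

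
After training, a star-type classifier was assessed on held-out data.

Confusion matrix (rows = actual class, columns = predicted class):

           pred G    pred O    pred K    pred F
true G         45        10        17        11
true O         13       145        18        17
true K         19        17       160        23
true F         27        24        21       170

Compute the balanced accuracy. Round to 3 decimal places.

0.682

Balanced accuracy = mean of per-class recall.
  G: recall = 45/83 = 0.5422
  O: recall = 145/193 = 0.7513
  K: recall = 160/219 = 0.7306
  F: recall = 170/242 = 0.7025
Mean = (0.5422 + 0.7513 + 0.7306 + 0.7025) / 4 = 0.682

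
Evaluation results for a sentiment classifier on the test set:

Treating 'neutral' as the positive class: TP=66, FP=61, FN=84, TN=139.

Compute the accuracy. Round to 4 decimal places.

Accuracy = (TP+TN)/N = (66+139)/350 = 0.5857

0.5857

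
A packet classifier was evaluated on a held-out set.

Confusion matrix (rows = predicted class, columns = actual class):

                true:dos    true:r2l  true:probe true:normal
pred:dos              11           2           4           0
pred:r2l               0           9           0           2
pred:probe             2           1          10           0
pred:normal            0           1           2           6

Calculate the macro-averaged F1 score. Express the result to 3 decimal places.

0.720

Per-class F1 score (2·TP/(2·TP+FP+FN)):
  dos: TP=11, FP=2+4+0=6, FN=0+2+0=2 → 22/30 = 0.7333
  r2l: TP=9, FP=0+0+2=2, FN=2+1+1=4 → 18/24 = 0.7500
  probe: TP=10, FP=2+1+0=3, FN=4+0+2=6 → 20/29 = 0.6897
  normal: TP=6, FP=0+1+2=3, FN=0+2+0=2 → 12/17 = 0.7059
Macro-F1 score = mean = (0.7333 + 0.7500 + 0.6897 + 0.7059) / 4 = 0.720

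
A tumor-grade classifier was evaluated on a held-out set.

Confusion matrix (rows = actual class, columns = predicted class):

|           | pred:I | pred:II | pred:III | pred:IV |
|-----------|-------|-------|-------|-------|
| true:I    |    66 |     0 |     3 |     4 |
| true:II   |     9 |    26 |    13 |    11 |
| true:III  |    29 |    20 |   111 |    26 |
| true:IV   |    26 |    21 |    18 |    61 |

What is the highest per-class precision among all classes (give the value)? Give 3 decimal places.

0.766

Per-class precision (TP/(TP+FP)):
  I: TP=66, FP=9+29+26=64 → 66/130 = 0.5077
  II: TP=26, FP=0+20+21=41 → 26/67 = 0.3881
  III: TP=111, FP=3+13+18=34 → 111/145 = 0.7655
  IV: TP=61, FP=4+11+26=41 → 61/102 = 0.5980
Highest is class 'III' with precision = 0.766.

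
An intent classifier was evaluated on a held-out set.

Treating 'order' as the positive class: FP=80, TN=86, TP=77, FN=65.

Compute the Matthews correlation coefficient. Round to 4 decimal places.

MCC = (TP·TN − FP·FN) / √((TP+FP)(TP+FN)(TN+FP)(TN+FN))
Numerator = 77·86 − 80·65 = 1422
Denominator = √(157·142·166·151) = √558821404 = 23639.4036
MCC = 1422 / 23639.4036 = 0.0602

0.0602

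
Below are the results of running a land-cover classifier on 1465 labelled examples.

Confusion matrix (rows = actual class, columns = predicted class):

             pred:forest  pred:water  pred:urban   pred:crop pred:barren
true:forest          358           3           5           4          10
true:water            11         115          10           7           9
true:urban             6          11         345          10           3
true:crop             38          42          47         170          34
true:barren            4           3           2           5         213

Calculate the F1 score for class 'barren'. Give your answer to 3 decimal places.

One-vs-rest for 'barren': TP = diagonal; FP = other classes predicted 'barren'; FN = 'barren' predicted as other.
F1 score = 2·TP/(2·TP+FP+FN).
barren: TP=213, FP=10+9+3+34=56, FN=4+3+2+5=14 → 426/496 = 0.8589

0.859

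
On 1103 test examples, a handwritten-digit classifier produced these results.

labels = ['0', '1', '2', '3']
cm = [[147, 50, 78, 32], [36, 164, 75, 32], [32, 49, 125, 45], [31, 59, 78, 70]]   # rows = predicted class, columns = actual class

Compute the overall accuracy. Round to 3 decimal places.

0.459

Accuracy = trace / total = (147+164+125+70=506) / 1103 = 506/1103 = 0.459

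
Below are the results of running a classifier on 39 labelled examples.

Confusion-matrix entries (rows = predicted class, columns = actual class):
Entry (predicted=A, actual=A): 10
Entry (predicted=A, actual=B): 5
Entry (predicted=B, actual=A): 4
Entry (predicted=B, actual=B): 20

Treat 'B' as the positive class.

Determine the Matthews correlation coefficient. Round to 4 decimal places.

MCC = (TP·TN − FP·FN) / √((TP+FP)(TP+FN)(TN+FP)(TN+FN))
Numerator = 20·10 − 4·5 = 180
Denominator = √(24·25·14·15) = √126000 = 354.9648
MCC = 180 / 354.9648 = 0.5071

0.5071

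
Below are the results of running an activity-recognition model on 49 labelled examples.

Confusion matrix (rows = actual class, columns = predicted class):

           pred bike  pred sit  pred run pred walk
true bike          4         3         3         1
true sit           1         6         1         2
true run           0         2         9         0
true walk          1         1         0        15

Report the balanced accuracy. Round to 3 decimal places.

Balanced accuracy = mean of per-class recall.
  bike: recall = 4/11 = 0.3636
  sit: recall = 6/10 = 0.6000
  run: recall = 9/11 = 0.8182
  walk: recall = 15/17 = 0.8824
Mean = (0.3636 + 0.6000 + 0.8182 + 0.8824) / 4 = 0.666

0.666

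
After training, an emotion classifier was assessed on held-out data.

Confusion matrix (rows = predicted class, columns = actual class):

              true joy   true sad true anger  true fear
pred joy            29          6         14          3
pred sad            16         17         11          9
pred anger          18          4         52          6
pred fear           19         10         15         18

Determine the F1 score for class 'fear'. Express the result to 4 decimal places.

Take TP from the diagonal, FP from the rest of the 'fear' prediction marginal, FN from the rest of the 'fear' actual marginal.
F1 score = 2·TP/(2·TP+FP+FN).
fear: TP=18, FP=19+10+15=44, FN=3+9+6=18 → 36/98 = 0.36735

0.3673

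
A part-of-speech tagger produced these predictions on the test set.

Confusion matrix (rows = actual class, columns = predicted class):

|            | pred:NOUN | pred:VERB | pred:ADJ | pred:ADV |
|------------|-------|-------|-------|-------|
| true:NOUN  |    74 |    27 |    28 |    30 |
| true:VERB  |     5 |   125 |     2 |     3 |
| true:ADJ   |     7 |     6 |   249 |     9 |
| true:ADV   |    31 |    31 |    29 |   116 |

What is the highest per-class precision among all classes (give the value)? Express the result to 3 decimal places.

0.808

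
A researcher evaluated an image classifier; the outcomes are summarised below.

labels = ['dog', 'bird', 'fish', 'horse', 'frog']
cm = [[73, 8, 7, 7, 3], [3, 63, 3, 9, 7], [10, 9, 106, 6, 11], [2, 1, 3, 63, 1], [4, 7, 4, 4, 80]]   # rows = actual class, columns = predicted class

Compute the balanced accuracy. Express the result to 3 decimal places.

0.788

Balanced accuracy = mean of per-class recall.
  dog: recall = 73/98 = 0.7449
  bird: recall = 63/85 = 0.7412
  fish: recall = 106/142 = 0.7465
  horse: recall = 63/70 = 0.9000
  frog: recall = 80/99 = 0.8081
Mean = (0.7449 + 0.7412 + 0.7465 + 0.9000 + 0.8081) / 5 = 0.788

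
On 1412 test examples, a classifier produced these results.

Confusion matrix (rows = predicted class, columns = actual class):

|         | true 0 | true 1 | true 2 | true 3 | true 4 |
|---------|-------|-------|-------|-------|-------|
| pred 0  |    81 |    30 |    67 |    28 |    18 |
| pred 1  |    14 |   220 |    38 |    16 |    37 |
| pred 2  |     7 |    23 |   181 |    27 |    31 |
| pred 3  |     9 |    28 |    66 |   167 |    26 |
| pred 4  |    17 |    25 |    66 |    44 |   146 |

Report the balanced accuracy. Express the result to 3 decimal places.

0.580

Balanced accuracy = mean of per-class recall.
  0: recall = 81/128 = 0.6328
  1: recall = 220/326 = 0.6748
  2: recall = 181/418 = 0.4330
  3: recall = 167/282 = 0.5922
  4: recall = 146/258 = 0.5659
Mean = (0.6328 + 0.6748 + 0.4330 + 0.5922 + 0.5659) / 5 = 0.580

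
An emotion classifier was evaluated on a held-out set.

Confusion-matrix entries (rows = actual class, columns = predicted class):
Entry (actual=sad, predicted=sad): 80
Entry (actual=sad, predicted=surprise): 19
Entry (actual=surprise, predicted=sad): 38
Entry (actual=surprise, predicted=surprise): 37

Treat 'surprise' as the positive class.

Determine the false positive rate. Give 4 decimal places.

FPR = FP/(FP+TN) = 19/(19+80) = 0.1919

0.1919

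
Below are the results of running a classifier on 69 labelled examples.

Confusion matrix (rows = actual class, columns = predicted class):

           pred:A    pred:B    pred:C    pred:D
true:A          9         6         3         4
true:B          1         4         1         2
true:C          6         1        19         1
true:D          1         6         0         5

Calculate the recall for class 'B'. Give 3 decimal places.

0.500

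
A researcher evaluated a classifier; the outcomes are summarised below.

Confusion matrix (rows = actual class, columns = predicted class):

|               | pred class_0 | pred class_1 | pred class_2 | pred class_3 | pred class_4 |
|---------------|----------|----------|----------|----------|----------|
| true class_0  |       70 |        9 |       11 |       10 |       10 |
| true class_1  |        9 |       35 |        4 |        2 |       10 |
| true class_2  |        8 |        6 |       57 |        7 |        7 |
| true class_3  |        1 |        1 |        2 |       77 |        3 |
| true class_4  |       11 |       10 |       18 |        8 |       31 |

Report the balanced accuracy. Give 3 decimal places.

0.641

Balanced accuracy = mean of per-class recall.
  class_0: recall = 70/110 = 0.6364
  class_1: recall = 35/60 = 0.5833
  class_2: recall = 57/85 = 0.6706
  class_3: recall = 77/84 = 0.9167
  class_4: recall = 31/78 = 0.3974
Mean = (0.6364 + 0.5833 + 0.6706 + 0.9167 + 0.3974) / 5 = 0.641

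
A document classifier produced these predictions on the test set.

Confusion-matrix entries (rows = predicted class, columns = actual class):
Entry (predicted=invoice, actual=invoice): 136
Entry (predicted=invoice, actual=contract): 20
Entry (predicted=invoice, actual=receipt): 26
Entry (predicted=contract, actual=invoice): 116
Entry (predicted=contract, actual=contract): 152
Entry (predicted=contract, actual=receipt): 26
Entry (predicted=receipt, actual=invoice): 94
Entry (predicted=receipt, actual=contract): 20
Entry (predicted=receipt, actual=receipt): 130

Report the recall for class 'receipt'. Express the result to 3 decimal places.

0.714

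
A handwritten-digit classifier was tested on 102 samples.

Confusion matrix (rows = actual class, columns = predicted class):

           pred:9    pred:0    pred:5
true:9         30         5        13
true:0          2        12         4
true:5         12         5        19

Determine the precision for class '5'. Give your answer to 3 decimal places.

precision = TP/(TP+FP).
5: TP=19, FP=13+4=17 → 19/36 = 0.5278

0.528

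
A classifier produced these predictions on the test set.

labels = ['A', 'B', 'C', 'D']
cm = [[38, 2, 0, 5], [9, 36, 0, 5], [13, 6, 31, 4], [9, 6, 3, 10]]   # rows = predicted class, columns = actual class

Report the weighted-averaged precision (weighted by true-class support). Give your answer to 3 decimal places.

Per-class precision (TP/(TP+FP)):
  A: TP=38, FP=2+0+5=7 → 38/45 = 0.8444
  B: TP=36, FP=9+0+5=14 → 36/50 = 0.7200
  C: TP=31, FP=13+6+4=23 → 31/54 = 0.5741
  D: TP=10, FP=9+6+3=18 → 10/28 = 0.3571
Weighted-precision = Σ (supportᵢ/N)·precisionᵢ with N=177: (69/177)·0.8444 + (50/177)·0.7200 + (34/177)·0.5741 + (24/177)·0.3571 = 0.691

0.691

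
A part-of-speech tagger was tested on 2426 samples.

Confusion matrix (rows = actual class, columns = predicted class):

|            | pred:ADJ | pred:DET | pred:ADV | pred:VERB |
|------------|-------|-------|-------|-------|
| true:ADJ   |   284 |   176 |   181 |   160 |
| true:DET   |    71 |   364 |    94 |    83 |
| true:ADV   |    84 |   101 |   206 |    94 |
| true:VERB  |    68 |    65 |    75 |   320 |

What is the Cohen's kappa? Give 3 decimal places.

0.314

Observed agreement pₒ = trace/N = 1174/2426 = 0.4839
Expected agreement pₑ = Σ (rowᵢ·colᵢ)/N² = (801·507 + 612·706 + 485·556 + 528·657)/2426² = 0.2472
κ = (pₒ − pₑ)/(1 − pₑ) = (0.4839 − 0.2472)/(1 − 0.2472) = 0.314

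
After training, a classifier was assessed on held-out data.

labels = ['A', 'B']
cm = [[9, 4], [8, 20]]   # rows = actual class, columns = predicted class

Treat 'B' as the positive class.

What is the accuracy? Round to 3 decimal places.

Accuracy = (TP+TN)/N = (20+9)/41 = 0.707

0.707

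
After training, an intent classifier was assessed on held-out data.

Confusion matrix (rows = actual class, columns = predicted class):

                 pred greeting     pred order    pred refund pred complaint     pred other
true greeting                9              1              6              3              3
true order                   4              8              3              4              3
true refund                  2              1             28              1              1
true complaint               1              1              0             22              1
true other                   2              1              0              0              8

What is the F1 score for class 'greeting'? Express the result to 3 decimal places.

0.450

F1 score = 2·TP/(2·TP+FP+FN).
greeting: TP=9, FP=4+2+1+2=9, FN=1+6+3+3=13 → 18/40 = 0.4500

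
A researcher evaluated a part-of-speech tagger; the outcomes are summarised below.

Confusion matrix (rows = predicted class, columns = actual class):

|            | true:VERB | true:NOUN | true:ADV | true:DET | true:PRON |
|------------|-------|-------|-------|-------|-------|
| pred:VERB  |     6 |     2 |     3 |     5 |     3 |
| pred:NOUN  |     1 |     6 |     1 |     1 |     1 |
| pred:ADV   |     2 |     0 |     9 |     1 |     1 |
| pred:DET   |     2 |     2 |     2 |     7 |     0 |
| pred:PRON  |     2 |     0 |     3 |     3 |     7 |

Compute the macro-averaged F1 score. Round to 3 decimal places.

0.508

Per-class F1 score (2·TP/(2·TP+FP+FN)):
  VERB: TP=6, FP=2+3+5+3=13, FN=1+2+2+2=7 → 12/32 = 0.3750
  NOUN: TP=6, FP=1+1+1+1=4, FN=2+0+2+0=4 → 12/20 = 0.6000
  ADV: TP=9, FP=2+0+1+1=4, FN=3+1+2+3=9 → 18/31 = 0.5806
  DET: TP=7, FP=2+2+2+0=6, FN=5+1+1+3=10 → 14/30 = 0.4667
  PRON: TP=7, FP=2+0+3+3=8, FN=3+1+1+0=5 → 14/27 = 0.5185
Macro-F1 score = mean = (0.3750 + 0.6000 + 0.5806 + 0.4667 + 0.5185) / 5 = 0.508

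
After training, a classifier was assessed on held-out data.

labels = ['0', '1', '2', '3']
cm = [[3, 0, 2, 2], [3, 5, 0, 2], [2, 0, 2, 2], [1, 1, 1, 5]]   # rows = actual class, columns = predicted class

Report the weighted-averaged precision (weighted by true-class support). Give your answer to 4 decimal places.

0.5388

Per-class precision (TP/(TP+FP)):
  0: TP=3, FP=3+2+1=6 → 3/9 = 0.33333
  1: TP=5, FP=0+0+1=1 → 5/6 = 0.83333
  2: TP=2, FP=2+0+1=3 → 2/5 = 0.40000
  3: TP=5, FP=2+2+2=6 → 5/11 = 0.45455
Weighted-precision = Σ (supportᵢ/N)·precisionᵢ with N=31: (7/31)·0.33333 + (10/31)·0.83333 + (6/31)·0.40000 + (8/31)·0.45455 = 0.5388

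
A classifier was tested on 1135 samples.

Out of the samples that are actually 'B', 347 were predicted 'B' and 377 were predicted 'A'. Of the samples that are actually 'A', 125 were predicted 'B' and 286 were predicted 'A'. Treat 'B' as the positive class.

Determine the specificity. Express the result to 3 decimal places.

Specificity = TN/(TN+FP) = 286/(286+125) = 0.696

0.696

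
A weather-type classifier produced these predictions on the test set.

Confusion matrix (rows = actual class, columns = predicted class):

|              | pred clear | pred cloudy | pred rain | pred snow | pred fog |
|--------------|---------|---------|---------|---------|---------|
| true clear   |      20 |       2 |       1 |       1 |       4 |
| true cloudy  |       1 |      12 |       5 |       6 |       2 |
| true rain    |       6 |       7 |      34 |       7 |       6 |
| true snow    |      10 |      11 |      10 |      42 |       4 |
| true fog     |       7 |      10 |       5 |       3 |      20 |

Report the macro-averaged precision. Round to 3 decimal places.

0.525

Per-class precision (TP/(TP+FP)):
  clear: TP=20, FP=1+6+10+7=24 → 20/44 = 0.4545
  cloudy: TP=12, FP=2+7+11+10=30 → 12/42 = 0.2857
  rain: TP=34, FP=1+5+10+5=21 → 34/55 = 0.6182
  snow: TP=42, FP=1+6+7+3=17 → 42/59 = 0.7119
  fog: TP=20, FP=4+2+6+4=16 → 20/36 = 0.5556
Macro-precision = mean = (0.4545 + 0.2857 + 0.6182 + 0.7119 + 0.5556) / 5 = 0.525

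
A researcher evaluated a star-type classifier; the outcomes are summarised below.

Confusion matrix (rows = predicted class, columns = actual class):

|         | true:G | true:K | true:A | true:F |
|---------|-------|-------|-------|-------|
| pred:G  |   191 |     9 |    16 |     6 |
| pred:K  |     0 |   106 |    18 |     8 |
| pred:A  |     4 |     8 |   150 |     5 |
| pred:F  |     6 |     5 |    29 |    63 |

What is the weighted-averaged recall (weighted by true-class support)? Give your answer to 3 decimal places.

Per-class recall (TP/(TP+FN)):
  G: TP=191, FN=0+4+6=10 → 191/201 = 0.9502
  K: TP=106, FN=9+8+5=22 → 106/128 = 0.8281
  A: TP=150, FN=16+18+29=63 → 150/213 = 0.7042
  F: TP=63, FN=6+8+5=19 → 63/82 = 0.7683
Weighted-recall = Σ (supportᵢ/N)·recallᵢ with N=624: (201/624)·0.9502 + (128/624)·0.8281 + (213/624)·0.7042 + (82/624)·0.7683 = 0.817

0.817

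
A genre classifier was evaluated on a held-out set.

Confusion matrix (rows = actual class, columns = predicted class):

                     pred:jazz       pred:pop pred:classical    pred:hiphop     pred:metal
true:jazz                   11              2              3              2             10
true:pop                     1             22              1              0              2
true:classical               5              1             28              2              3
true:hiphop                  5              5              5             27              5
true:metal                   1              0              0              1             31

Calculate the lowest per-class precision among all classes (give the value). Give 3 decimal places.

0.478

Per-class precision (TP/(TP+FP)):
  jazz: TP=11, FP=1+5+5+1=12 → 11/23 = 0.4783
  pop: TP=22, FP=2+1+5+0=8 → 22/30 = 0.7333
  classical: TP=28, FP=3+1+5+0=9 → 28/37 = 0.7568
  hiphop: TP=27, FP=2+0+2+1=5 → 27/32 = 0.8438
  metal: TP=31, FP=10+2+3+5=20 → 31/51 = 0.6078
Lowest is class 'jazz' with precision = 0.478.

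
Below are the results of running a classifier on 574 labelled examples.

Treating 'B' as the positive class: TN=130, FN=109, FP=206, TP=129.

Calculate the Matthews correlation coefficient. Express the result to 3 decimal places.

-0.071

MCC = (TP·TN − FP·FN) / √((TP+FP)(TP+FN)(TN+FP)(TN+FN))
Numerator = 129·130 − 206·109 = -5684
Denominator = √(335·238·336·239) = √6402637920 = 80016.4853
MCC = -5684 / 80016.4853 = -0.071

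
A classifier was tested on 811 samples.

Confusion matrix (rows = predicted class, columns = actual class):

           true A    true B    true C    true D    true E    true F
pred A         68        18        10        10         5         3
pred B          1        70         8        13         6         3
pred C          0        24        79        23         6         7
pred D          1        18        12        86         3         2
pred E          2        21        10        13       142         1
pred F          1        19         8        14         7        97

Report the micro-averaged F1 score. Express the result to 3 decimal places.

Micro-averaging pools counts across classes: ΣTP=542, ΣFP=269, ΣFN=269.
Micro-F1 score = 2·TP/(2·TP+FP+FN) on pooled counts = 0.668 (equals overall accuracy in single-label multiclass).

0.668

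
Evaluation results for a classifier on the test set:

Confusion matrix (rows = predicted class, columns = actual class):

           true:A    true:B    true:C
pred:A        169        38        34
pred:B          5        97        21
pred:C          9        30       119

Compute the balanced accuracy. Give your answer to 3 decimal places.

0.732

Balanced accuracy = mean of per-class recall.
  A: recall = 169/183 = 0.9235
  B: recall = 97/165 = 0.5879
  C: recall = 119/174 = 0.6839
Mean = (0.9235 + 0.5879 + 0.6839) / 3 = 0.732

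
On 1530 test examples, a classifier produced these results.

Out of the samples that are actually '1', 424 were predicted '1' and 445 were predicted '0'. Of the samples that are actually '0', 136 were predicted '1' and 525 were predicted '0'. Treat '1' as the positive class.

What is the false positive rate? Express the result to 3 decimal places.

0.206

FPR = FP/(FP+TN) = 136/(136+525) = 0.206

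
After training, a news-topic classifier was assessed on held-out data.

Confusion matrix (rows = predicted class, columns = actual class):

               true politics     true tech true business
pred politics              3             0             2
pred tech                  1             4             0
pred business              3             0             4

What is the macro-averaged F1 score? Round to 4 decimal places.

0.6681

Per-class F1 score (2·TP/(2·TP+FP+FN)):
  politics: TP=3, FP=0+2=2, FN=1+3=4 → 6/12 = 0.50000
  tech: TP=4, FP=1+0=1, FN=0+0=0 → 8/9 = 0.88889
  business: TP=4, FP=3+0=3, FN=2+0=2 → 8/13 = 0.61538
Macro-F1 score = mean = (0.50000 + 0.88889 + 0.61538) / 3 = 0.6681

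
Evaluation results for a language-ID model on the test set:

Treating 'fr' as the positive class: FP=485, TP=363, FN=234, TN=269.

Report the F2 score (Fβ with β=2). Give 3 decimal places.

Fβ = (1+β²)·TP / ((1+β²)·TP + β²·FN + FP), with β²=4
= 5·363 / (5·363 + 4·234 + 485) = 0.561

0.561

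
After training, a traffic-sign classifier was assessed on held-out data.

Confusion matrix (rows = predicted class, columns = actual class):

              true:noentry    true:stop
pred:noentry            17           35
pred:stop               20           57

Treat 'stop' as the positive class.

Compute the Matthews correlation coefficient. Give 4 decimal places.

MCC = (TP·TN − FP·FN) / √((TP+FP)(TP+FN)(TN+FP)(TN+FN))
Numerator = 57·17 − 20·35 = 269
Denominator = √(77·92·37·52) = √13629616 = 3691.8310
MCC = 269 / 3691.8310 = 0.0729

0.0729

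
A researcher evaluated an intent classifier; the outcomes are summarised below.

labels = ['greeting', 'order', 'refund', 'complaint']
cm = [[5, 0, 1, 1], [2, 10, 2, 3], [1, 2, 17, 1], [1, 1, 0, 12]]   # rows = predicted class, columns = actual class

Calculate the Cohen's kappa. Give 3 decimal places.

0.651

Observed agreement pₒ = trace/N = 44/59 = 0.7458
Expected agreement pₑ = Σ (rowᵢ·colᵢ)/N² = (9·7 + 13·17 + 20·21 + 17·14)/59² = 0.2706
κ = (pₒ − pₑ)/(1 − pₑ) = (0.7458 − 0.2706)/(1 − 0.2706) = 0.651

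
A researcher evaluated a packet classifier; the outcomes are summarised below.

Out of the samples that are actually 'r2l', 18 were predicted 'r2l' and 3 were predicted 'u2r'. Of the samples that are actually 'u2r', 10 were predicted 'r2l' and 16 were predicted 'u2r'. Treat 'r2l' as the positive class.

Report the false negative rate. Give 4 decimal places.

0.1429

FNR = FN/(FN+TP) = 3/(3+18) = 0.1429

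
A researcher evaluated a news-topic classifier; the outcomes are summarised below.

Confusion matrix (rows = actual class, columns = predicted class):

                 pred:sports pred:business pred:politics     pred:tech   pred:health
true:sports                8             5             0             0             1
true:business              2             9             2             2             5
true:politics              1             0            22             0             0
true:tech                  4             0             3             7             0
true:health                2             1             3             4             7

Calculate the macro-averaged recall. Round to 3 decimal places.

Per-class recall (TP/(TP+FN)):
  sports: TP=8, FN=5+0+0+1=6 → 8/14 = 0.5714
  business: TP=9, FN=2+2+2+5=11 → 9/20 = 0.4500
  politics: TP=22, FN=1+0+0+0=1 → 22/23 = 0.9565
  tech: TP=7, FN=4+0+3+0=7 → 7/14 = 0.5000
  health: TP=7, FN=2+1+3+4=10 → 7/17 = 0.4118
Macro-recall = mean = (0.5714 + 0.4500 + 0.9565 + 0.5000 + 0.4118) / 5 = 0.578

0.578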